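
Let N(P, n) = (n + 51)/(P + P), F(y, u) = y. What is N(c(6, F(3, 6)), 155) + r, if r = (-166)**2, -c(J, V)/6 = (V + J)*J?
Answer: 8928041/324 ≈ 27556.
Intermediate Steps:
c(J, V) = -6*J*(J + V) (c(J, V) = -6*(V + J)*J = -6*(J + V)*J = -6*J*(J + V))
N(P, n) = (51 + n)/(2*P) (N(P, n) = (51 + n)/((2*P)) = (51 + n)*(1/(2*P)) = (51 + n)/(2*P))
r = 27556
N(c(6, F(3, 6)), 155) + r = (51 + 155)/(2*((-6*6*(6 + 3)))) + 27556 = (1/2)*206/(-6*6*9) + 27556 = (1/2)*206/(-324) + 27556 = (1/2)*(-1/324)*206 + 27556 = -103/324 + 27556 = 8928041/324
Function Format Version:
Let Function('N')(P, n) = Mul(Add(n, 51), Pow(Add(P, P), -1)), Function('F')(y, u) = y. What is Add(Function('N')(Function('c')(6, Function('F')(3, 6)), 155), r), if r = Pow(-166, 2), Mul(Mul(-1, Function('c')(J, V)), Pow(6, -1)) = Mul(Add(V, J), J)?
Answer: Rational(8928041, 324) ≈ 27556.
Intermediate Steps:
Function('c')(J, V) = Mul(-6, J, Add(J, V)) (Function('c')(J, V) = Mul(-6, Mul(Add(V, J), J)) = Mul(-6, Mul(Add(J, V), J)) = Mul(-6, Mul(J, Add(J, V))) = Mul(-6, J, Add(J, V)))
Function('N')(P, n) = Mul(Rational(1, 2), Pow(P, -1), Add(51, n)) (Function('N')(P, n) = Mul(Add(51, n), Pow(Mul(2, P), -1)) = Mul(Add(51, n), Mul(Rational(1, 2), Pow(P, -1))) = Mul(Rational(1, 2), Pow(P, -1), Add(51, n)))
r = 27556
Add(Function('N')(Function('c')(6, Function('F')(3, 6)), 155), r) = Add(Mul(Rational(1, 2), Pow(Mul(-6, 6, Add(6, 3)), -1), Add(51, 155)), 27556) = Add(Mul(Rational(1, 2), Pow(Mul(-6, 6, 9), -1), 206), 27556) = Add(Mul(Rational(1, 2), Pow(-324, -1), 206), 27556) = Add(Mul(Rational(1, 2), Rational(-1, 324), 206), 27556) = Add(Rational(-103, 324), 27556) = Rational(8928041, 324)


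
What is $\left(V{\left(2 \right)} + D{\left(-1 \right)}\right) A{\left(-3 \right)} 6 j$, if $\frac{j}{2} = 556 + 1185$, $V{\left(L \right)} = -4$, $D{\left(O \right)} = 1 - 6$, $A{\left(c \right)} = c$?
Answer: $564084$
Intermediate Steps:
$D{\left(O \right)} = -5$ ($D{\left(O \right)} = 1 - 6 = -5$)
$j = 3482$ ($j = 2 \left(556 + 1185\right) = 2 \cdot 1741 = 3482$)
$\left(V{\left(2 \right)} + D{\left(-1 \right)}\right) A{\left(-3 \right)} 6 j = \left(-4 - 5\right) \left(\left(-3\right) 6\right) 3482 = \left(-9\right) \left(-18\right) 3482 = 162 \cdot 3482 = 564084$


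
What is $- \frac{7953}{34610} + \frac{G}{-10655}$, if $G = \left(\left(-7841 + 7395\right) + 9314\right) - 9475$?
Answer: $- \frac{12746189}{73753910} \approx -0.17282$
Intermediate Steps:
$G = -607$ ($G = \left(-446 + 9314\right) - 9475 = 8868 - 9475 = -607$)
$- \frac{7953}{34610} + \frac{G}{-10655} = - \frac{7953}{34610} - \frac{607}{-10655} = \left(-7953\right) \frac{1}{34610} - - \frac{607}{10655} = - \frac{7953}{34610} + \frac{607}{10655} = - \frac{12746189}{73753910}$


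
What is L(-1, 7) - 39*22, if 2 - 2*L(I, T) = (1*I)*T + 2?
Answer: -1709/2 ≈ -854.50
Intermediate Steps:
L(I, T) = -I*T/2 (L(I, T) = 1 - ((1*I)*T + 2)/2 = 1 - (I*T + 2)/2 = 1 - (2 + I*T)/2 = 1 + (-1 - I*T/2) = -I*T/2)
L(-1, 7) - 39*22 = -1/2*(-1)*7 - 39*22 = 7/2 - 858 = -1709/2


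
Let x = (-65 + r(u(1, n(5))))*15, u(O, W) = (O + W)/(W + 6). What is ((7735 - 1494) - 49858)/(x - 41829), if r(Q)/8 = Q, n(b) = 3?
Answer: 130851/128252 ≈ 1.0203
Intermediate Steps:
u(O, W) = (O + W)/(6 + W)
r(Q) = 8*Q
x = -2765/3 (x = (-65 + 8*((1 + 3)/(6 + 3)))*15 = (-65 + 8*(4/9))*15 = (-65 + 32/9)*15 = -553/9*15 = -2765/3 ≈ -921.67)
((7735 - 1494) - 49858)/(x - 41829) = ((7735 - 1494) - 49858)/(-2765/3 - 41829) = (6241 - 49858)/(-128252/3) = -43617*(-3/128252) = 130851/128252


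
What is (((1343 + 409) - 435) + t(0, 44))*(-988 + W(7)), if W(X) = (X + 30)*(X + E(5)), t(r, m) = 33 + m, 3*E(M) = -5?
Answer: -3306568/3 ≈ -1.1022e+6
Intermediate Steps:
E(M) = -5/3 (E(M) = (⅓)*(-5) = -5/3)
W(X) = (30 + X)*(-5/3 + X) (W(X) = (X + 30)*(X - 5/3) = (30 + X)*(-5/3 + X))
(((1343 + 409) - 435) + t(0, 44))*(-988 + W(7)) = (((1343 + 409) - 435) + (33 + 44))*(-988 + (-50 + 7² + (85/3)*7)) = ((1752 - 435) + 77)*(-988 + (-50 + 49 + 595/3)) = (1317 + 77)*(-988 + 592/3) = 1394*(-2372/3) = -3306568/3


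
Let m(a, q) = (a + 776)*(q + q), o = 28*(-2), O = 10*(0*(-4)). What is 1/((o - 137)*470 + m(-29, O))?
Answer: -1/90710 ≈ -1.1024e-5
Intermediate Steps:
O = 0 (O = 10*0 = 0)
o = -56
m(a, q) = 2*q*(776 + a) (m(a, q) = (776 + a)*(2*q) = 2*q*(776 + a))
1/((o - 137)*470 + m(-29, O)) = 1/((-56 - 137)*470 + 2*0*(776 - 29)) = 1/(-193*470 + 2*0*747) = 1/(-90710 + 0) = 1/(-90710) = -1/90710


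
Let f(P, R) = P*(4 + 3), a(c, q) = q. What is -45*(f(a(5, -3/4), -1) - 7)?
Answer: 2205/4 ≈ 551.25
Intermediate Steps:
f(P, R) = 7*P (f(P, R) = P*7 = 7*P)
-45*(f(a(5, -3/4), -1) - 7) = -45*(7*(-3/4) - 7) = -45*(7*(-3*¼) - 7) = -45*(7*(-¾) - 7) = -45*(-21/4 - 7) = -45*(-49/4) = 2205/4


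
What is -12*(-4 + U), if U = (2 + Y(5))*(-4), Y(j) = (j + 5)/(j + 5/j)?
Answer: 224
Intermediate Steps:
Y(j) = (5 + j)/(j + 5/j)
U = -44/3 (U = (2 + 5*(5 + 5)/(5 + 5²))*(-4) = (2 + 5*10/(5 + 25))*(-4) = (2 + 5*10/30)*(-4) = (2 + 5*(1/30)*10)*(-4) = (2 + 5/3)*(-4) = (11/3)*(-4) = -44/3 ≈ -14.667)
-12*(-4 + U) = -12*(-4 - 44/3) = -12*(-56/3) = 224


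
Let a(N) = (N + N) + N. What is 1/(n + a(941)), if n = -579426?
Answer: -1/576603 ≈ -1.7343e-6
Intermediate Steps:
a(N) = 3*N (a(N) = 2*N + N = 3*N)
1/(n + a(941)) = 1/(-579426 + 3*941) = 1/(-579426 + 2823) = 1/(-576603) = -1/576603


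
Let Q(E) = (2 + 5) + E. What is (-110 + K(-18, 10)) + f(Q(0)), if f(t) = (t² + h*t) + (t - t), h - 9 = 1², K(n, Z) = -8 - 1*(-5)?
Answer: 6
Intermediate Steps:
K(n, Z) = -3 (K(n, Z) = -8 + 5 = -3)
h = 10 (h = 9 + 1² = 9 + 1 = 10)
Q(E) = 7 + E
f(t) = t² + 10*t (f(t) = (t² + 10*t) + (t - t) = (t² + 10*t) + 0 = t² + 10*t)
(-110 + K(-18, 10)) + f(Q(0)) = (-110 - 3) + (7 + 0)*(10 + (7 + 0)) = -113 + 7*(10 + 7) = -113 + 7*17 = -113 + 119 = 6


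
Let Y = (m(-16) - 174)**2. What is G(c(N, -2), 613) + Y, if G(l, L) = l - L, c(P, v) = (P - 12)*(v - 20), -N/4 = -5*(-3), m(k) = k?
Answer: 37071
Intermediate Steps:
N = -60 (N = -(-20)*(-3) = -4*15 = -60)
c(P, v) = (-20 + v)*(-12 + P) (c(P, v) = (-12 + P)*(-20 + v) = (-20 + v)*(-12 + P))
Y = 36100 (Y = (-16 - 174)**2 = (-190)**2 = 36100)
G(c(N, -2), 613) + Y = ((240 - 20*(-60) - 12*(-2) - 60*(-2)) - 1*613) + 36100 = ((240 + 1200 + 24 + 120) - 613) + 36100 = (1584 - 613) + 36100 = 971 + 36100 = 37071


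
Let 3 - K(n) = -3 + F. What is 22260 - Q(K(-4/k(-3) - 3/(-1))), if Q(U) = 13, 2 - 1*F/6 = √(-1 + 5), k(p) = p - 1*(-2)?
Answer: 22247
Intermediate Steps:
k(p) = 2 + p (k(p) = p + 2 = 2 + p)
F = 0 (F = 12 - 6*√(-1 + 5) = 12 - 6*√4 = 12 - 6*2 = 12 - 12 = 0)
K(n) = 6 (K(n) = 3 - (-3 + 0) = 3 - 1*(-3) = 3 + 3 = 6)
22260 - Q(K(-4/k(-3) - 3/(-1))) = 22260 - 1*13 = 22260 - 13 = 22247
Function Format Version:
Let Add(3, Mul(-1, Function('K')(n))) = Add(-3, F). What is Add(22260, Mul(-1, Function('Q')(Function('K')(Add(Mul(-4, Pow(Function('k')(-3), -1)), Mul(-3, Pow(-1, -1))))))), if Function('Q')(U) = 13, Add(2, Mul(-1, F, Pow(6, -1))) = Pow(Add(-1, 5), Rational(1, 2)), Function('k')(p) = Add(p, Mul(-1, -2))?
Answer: 22247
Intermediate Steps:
Function('k')(p) = Add(2, p) (Function('k')(p) = Add(p, 2) = Add(2, p))
F = 0 (F = Add(12, Mul(-6, Pow(Add(-1, 5), Rational(1, 2)))) = Add(12, Mul(-6, Pow(4, Rational(1, 2)))) = Add(12, Mul(-6, 2)) = Add(12, -12) = 0)
Function('K')(n) = 6 (Function('K')(n) = Add(3, Mul(-1, Add(-3, 0))) = Add(3, Mul(-1, -3)) = Add(3, 3) = 6)
Add(22260, Mul(-1, Function('Q')(Function('K')(Add(Mul(-4, Pow(Function('k')(-3), -1)), Mul(-3, Pow(-1, -1))))))) = Add(22260, Mul(-1, 13)) = Add(22260, -13) = 22247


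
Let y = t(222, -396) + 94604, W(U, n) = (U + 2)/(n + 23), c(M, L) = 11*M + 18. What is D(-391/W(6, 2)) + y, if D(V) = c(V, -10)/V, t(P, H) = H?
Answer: 920990581/9775 ≈ 94219.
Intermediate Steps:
c(M, L) = 18 + 11*M
W(U, n) = (2 + U)/(23 + n)
D(V) = (18 + 11*V)/V
y = 94208 (y = -396 + 94604 = 94208)
D(-391/W(6, 2)) + y = (11 + 18/((-391*(23 + 2)/(2 + 6)))) + 94208 = (11 + 18/((-391/(8/25)))) + 94208 = (11 + 18/((-391/((1/25)*8)))) + 94208 = (11 + 18/((-391/8/25))) + 94208 = (11 + 18/((-391*25/8))) + 94208 = (11 + 18/(-9775/8)) + 94208 = (11 + 18*(-8/9775)) + 94208 = (11 - 144/9775) + 94208 = 107381/9775 + 94208 = 920990581/9775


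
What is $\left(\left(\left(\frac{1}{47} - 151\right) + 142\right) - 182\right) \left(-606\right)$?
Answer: $\frac{5439456}{47} \approx 1.1573 \cdot 10^{5}$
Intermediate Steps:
$\left(\left(\left(\frac{1}{47} - 151\right) + 142\right) - 182\right) \left(-606\right) = \left(\left(- \frac{7096}{47} + 142\right) - 182\right) \left(-606\right) = \left(- \frac{422}{47} - 182\right) \left(-606\right) = \left(- \frac{8976}{47}\right) \left(-606\right) = \frac{5439456}{47}$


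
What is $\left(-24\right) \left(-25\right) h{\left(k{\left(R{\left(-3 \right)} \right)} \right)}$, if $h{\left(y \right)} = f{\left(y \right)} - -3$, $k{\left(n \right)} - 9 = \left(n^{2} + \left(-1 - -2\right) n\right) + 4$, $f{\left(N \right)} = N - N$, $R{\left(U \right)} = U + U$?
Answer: $1800$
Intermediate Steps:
$R{\left(U \right)} = 2 U$
$f{\left(N \right)} = 0$
$k{\left(n \right)} = 13 + n + n^{2}$ ($k{\left(n \right)} = 9 + \left(\left(n^{2} + \left(-1 - -2\right) n\right) + 4\right) = 9 + \left(\left(n^{2} + \left(-1 + 2\right) n\right) + 4\right) = 9 + \left(\left(n^{2} + 1 n\right) + 4\right) = 9 + \left(\left(n^{2} + n\right) + 4\right) = 9 + \left(\left(n + n^{2}\right) + 4\right) = 9 + \left(4 + n + n^{2}\right) = 13 + n + n^{2}$)
$h{\left(y \right)} = 3$ ($h{\left(y \right)} = 0 - -3 = 0 + 3 = 3$)
$\left(-24\right) \left(-25\right) h{\left(k{\left(R{\left(-3 \right)} \right)} \right)} = \left(-24\right) \left(-25\right) 3 = 600 \cdot 3 = 1800$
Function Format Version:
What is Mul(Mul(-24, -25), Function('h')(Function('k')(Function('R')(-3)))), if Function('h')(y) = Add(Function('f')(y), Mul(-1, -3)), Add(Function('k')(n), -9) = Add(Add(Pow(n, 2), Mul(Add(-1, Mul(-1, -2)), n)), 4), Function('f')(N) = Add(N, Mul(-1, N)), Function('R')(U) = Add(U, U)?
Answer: 1800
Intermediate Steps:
Function('R')(U) = Mul(2, U)
Function('f')(N) = 0
Function('k')(n) = Add(13, n, Pow(n, 2)) (Function('k')(n) = Add(9, Add(Add(Pow(n, 2), Mul(Add(-1, Mul(-1, -2)), n)), 4)) = Add(9, Add(Add(Pow(n, 2), Mul(Add(-1, 2), n)), 4)) = Add(9, Add(Add(Pow(n, 2), Mul(1, n)), 4)) = Add(9, Add(Add(Pow(n, 2), n), 4)) = Add(9, Add(Add(n, Pow(n, 2)), 4)) = Add(9, Add(4, n, Pow(n, 2))) = Add(13, n, Pow(n, 2)))
Function('h')(y) = 3 (Function('h')(y) = Add(0, Mul(-1, -3)) = Add(0, 3) = 3)
Mul(Mul(-24, -25), Function('h')(Function('k')(Function('R')(-3)))) = Mul(Mul(-24, -25), 3) = Mul(600, 3) = 1800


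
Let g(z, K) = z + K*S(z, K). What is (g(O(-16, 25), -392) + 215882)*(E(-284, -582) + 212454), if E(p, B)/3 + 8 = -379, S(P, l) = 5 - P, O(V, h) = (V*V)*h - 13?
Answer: 575564878809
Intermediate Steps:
O(V, h) = -13 + h*V² (O(V, h) = V²*h - 13 = h*V² - 13 = -13 + h*V²)
E(p, B) = -1161 (E(p, B) = -24 + 3*(-379) = -24 - 1137 = -1161)
g(z, K) = z + K*(5 - z)
(g(O(-16, 25), -392) + 215882)*(E(-284, -582) + 212454) = (((-13 + 25*(-16)²) - 1*(-392)*(-5 + (-13 + 25*(-16)²))) + 215882)*(-1161 + 212454) = (((-13 + 25*256) - 1*(-392)*(-5 + (-13 + 25*256))) + 215882)*211293 = (((-13 + 6400) - 1*(-392)*(-5 + (-13 + 6400))) + 215882)*211293 = ((6387 - 1*(-392)*(-5 + 6387)) + 215882)*211293 = ((6387 - 1*(-392)*6382) + 215882)*211293 = ((6387 + 2501744) + 215882)*211293 = (2508131 + 215882)*211293 = 2724013*211293 = 575564878809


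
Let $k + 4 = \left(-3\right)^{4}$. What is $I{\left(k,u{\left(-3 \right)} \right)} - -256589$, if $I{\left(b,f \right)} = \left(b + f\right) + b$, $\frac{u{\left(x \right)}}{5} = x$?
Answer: $256728$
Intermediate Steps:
$k = 77$ ($k = -4 + \left(-3\right)^{4} = -4 + 81 = 77$)
$u{\left(x \right)} = 5 x$
$I{\left(b,f \right)} = f + 2 b$
$I{\left(k,u{\left(-3 \right)} \right)} - -256589 = \left(5 \left(-3\right) + 2 \cdot 77\right) - -256589 = \left(-15 + 154\right) + 256589 = 139 + 256589 = 256728$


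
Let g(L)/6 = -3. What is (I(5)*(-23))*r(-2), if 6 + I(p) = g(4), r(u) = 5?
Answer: 2760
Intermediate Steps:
g(L) = -18 (g(L) = 6*(-3) = -18)
I(p) = -24 (I(p) = -6 - 18 = -24)
(I(5)*(-23))*r(-2) = -24*(-23)*5 = 552*5 = 2760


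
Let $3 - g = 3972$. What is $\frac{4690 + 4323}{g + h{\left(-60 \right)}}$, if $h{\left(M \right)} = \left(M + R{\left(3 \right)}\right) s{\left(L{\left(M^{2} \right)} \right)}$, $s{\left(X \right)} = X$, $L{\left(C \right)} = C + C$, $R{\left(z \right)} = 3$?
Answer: $- \frac{9013}{414369} \approx -0.021751$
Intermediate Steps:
$L{\left(C \right)} = 2 C$
$g = -3969$ ($g = 3 - 3972 = -3969$)
$h{\left(M \right)} = 2 M^{2} \left(3 + M\right)$ ($h{\left(M \right)} = \left(M + 3\right) 2 M^{2} = \left(3 + M\right) 2 M^{2} = 2 M^{2} \left(3 + M\right)$)
$\frac{4690 + 4323}{g + h{\left(-60 \right)}} = \frac{4690 + 4323}{-3969 + 2 \left(-60\right)^{2} \left(3 - 60\right)} = \frac{9013}{-3969 + 2 \cdot 3600 \left(-57\right)} = \frac{9013}{-3969 - 410400} = \frac{9013}{-414369} = 9013 \left(- \frac{1}{414369}\right) = - \frac{9013}{414369}$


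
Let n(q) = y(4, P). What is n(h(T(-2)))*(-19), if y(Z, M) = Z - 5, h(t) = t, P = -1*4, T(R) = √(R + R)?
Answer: 19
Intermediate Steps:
T(R) = √2*√R (T(R) = √(2*R) = √2*√R)
P = -4
y(Z, M) = -5 + Z
n(q) = -1 (n(q) = -5 + 4 = -1)
n(h(T(-2)))*(-19) = -1*(-19) = 19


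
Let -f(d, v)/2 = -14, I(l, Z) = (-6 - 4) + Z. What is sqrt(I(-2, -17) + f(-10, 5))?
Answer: 1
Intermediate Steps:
I(l, Z) = -10 + Z
f(d, v) = 28 (f(d, v) = -2*(-14) = 28)
sqrt(I(-2, -17) + f(-10, 5)) = sqrt((-10 - 17) + 28) = sqrt(-27 + 28) = sqrt(1) = 1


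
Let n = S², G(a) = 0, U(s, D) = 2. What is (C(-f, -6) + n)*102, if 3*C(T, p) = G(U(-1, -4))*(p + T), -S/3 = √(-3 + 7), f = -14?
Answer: 3672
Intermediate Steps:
S = -6 (S = -3*√(-3 + 7) = -3*√4 = -3*2 = -6)
n = 36 (n = (-6)² = 36)
C(T, p) = 0 (C(T, p) = (0*(p + T))/3 = (0*(T + p))/3 = (⅓)*0 = 0)
(C(-f, -6) + n)*102 = (0 + 36)*102 = 36*102 = 3672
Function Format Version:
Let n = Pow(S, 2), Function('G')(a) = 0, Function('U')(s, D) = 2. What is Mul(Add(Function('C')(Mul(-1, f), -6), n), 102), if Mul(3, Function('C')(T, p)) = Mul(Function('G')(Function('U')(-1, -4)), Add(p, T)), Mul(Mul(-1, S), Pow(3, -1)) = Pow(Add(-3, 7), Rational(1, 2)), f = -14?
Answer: 3672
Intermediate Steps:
S = -6 (S = Mul(-3, Pow(Add(-3, 7), Rational(1, 2))) = Mul(-3, Pow(4, Rational(1, 2))) = Mul(-3, 2) = -6)
n = 36 (n = Pow(-6, 2) = 36)
Function('C')(T, p) = 0 (Function('C')(T, p) = Mul(Rational(1, 3), Mul(0, Add(p, T))) = Mul(Rational(1, 3), Mul(0, Add(T, p))) = Mul(Rational(1, 3), 0) = 0)
Mul(Add(Function('C')(Mul(-1, f), -6), n), 102) = Mul(Add(0, 36), 102) = Mul(36, 102) = 3672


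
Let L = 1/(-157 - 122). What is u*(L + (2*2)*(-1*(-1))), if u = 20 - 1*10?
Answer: 11150/279 ≈ 39.964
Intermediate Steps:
u = 10 (u = 20 - 10 = 10)
L = -1/279 (L = 1/(-279) = -1/279 ≈ -0.0035842)
u*(L + (2*2)*(-1*(-1))) = 10*(-1/279 + (2*2)*(-1*(-1))) = 10*(-1/279 + 4*1) = 10*(-1/279 + 4) = 10*(1115/279) = 11150/279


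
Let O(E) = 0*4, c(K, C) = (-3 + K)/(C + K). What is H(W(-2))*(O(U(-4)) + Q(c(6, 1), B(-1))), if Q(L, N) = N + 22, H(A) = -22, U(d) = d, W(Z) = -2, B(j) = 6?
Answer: -616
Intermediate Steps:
c(K, C) = (-3 + K)/(C + K)
Q(L, N) = 22 + N
O(E) = 0
H(W(-2))*(O(U(-4)) + Q(c(6, 1), B(-1))) = -22*(0 + (22 + 6)) = -22*(0 + 28) = -22*28 = -616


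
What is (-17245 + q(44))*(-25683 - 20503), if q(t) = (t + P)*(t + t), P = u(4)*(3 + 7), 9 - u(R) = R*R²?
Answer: 2853047778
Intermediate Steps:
u(R) = 9 - R³ (u(R) = 9 - R*R² = 9 - R³)
P = -550 (P = (9 - 1*4³)*(3 + 7) = (9 - 1*64)*10 = (9 - 64)*10 = -55*10 = -550)
q(t) = 2*t*(-550 + t) (q(t) = (t - 550)*(t + t) = (-550 + t)*(2*t) = 2*t*(-550 + t))
(-17245 + q(44))*(-25683 - 20503) = (-17245 + 2*44*(-550 + 44))*(-25683 - 20503) = (-17245 + 2*44*(-506))*(-46186) = (-17245 - 44528)*(-46186) = -61773*(-46186) = 2853047778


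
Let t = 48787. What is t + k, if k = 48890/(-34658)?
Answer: 845405478/17329 ≈ 48786.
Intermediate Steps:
k = -24445/17329 (k = 48890*(-1/34658) = -24445/17329 ≈ -1.4106)
t + k = 48787 - 24445/17329 = 845405478/17329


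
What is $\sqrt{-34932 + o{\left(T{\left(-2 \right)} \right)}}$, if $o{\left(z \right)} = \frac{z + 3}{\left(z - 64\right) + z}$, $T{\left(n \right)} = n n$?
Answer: $\frac{i \sqrt{558914}}{4} \approx 186.9 i$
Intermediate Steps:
$T{\left(n \right)} = n^{2}$
$o{\left(z \right)} = \frac{3 + z}{-64 + 2 z}$ ($o{\left(z \right)} = \frac{3 + z}{\left(-64 + z\right) + z} = \frac{3 + z}{-64 + 2 z}$)
$\sqrt{-34932 + o{\left(T{\left(-2 \right)} \right)}} = \sqrt{-34932 + \frac{3 + \left(-2\right)^{2}}{2 \left(-32 + \left(-2\right)^{2}\right)}} = \sqrt{-34932 + \frac{3 + 4}{2 \left(-32 + 4\right)}} = \sqrt{-34932 + \frac{1}{2} \frac{1}{-28} \cdot 7} = \sqrt{-34932 + \frac{1}{2} \left(- \frac{1}{28}\right) 7} = \sqrt{-34932 - \frac{1}{8}} = \sqrt{- \frac{279457}{8}} = \frac{i \sqrt{558914}}{4}$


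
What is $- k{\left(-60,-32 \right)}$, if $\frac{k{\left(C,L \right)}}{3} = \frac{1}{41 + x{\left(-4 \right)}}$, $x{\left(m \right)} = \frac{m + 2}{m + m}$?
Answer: $- \frac{4}{55} \approx -0.072727$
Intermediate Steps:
$x{\left(m \right)} = \frac{2 + m}{2 m}$
$k{\left(C,L \right)} = \frac{4}{55}$ ($k{\left(C,L \right)} = \frac{3}{41 + \frac{2 - 4}{2 \left(-4\right)}} = \frac{3}{41 + \frac{1}{2} \left(- \frac{1}{4}\right) \left(-2\right)} = \frac{3}{41 + \frac{1}{4}} = \frac{3}{\frac{165}{4}} = 3 \cdot \frac{4}{165} = \frac{4}{55}$)
$- k{\left(-60,-32 \right)} = \left(-1\right) \frac{4}{55} = - \frac{4}{55}$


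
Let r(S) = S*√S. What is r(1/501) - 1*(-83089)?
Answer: 83089 + √501/251001 ≈ 83089.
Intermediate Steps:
r(S) = S^(3/2)
r(1/501) - 1*(-83089) = (1/501)^(3/2) - 1*(-83089) = (1/501)^(3/2) + 83089 = √501/251001 + 83089 = 83089 + √501/251001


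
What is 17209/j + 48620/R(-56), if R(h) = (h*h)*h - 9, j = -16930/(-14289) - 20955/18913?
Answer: 32671094586443269/145916942375 ≈ 2.2390e+5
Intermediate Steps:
j = 20771095/270247857 (j = -16930*(-1/14289) - 20955*1/18913 = 16930/14289 - 20955/18913 = 20771095/270247857 ≈ 0.076859)
R(h) = -9 + h**3 (R(h) = h**2*h - 9 = h**3 - 9 = -9 + h**3)
17209/j + 48620/R(-56) = 17209/(20771095/270247857) + 48620/(-9 + (-56)**3) = 17209*(270247857/20771095) + 48620/(-9 - 175616) = 4650695371113/20771095 + 48620/(-175625) = 4650695371113/20771095 + 48620*(-1/175625) = 4650695371113/20771095 - 9724/35125 = 32671094586443269/145916942375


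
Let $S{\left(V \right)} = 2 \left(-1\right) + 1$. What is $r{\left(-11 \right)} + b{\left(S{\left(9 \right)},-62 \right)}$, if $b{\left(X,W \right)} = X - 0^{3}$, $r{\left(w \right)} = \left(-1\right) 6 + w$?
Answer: $-18$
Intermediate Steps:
$r{\left(w \right)} = -6 + w$
$S{\left(V \right)} = -1$ ($S{\left(V \right)} = -2 + 1 = -1$)
$b{\left(X,W \right)} = X$ ($b{\left(X,W \right)} = X - 0 = X + 0 = X$)
$r{\left(-11 \right)} + b{\left(S{\left(9 \right)},-62 \right)} = \left(-6 - 11\right) - 1 = -17 - 1 = -18$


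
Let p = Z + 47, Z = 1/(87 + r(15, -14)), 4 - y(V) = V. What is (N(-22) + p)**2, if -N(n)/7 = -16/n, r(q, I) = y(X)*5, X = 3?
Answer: 1799710929/1024144 ≈ 1757.3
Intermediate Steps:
y(V) = 4 - V
r(q, I) = 5 (r(q, I) = (4 - 1*3)*5 = (4 - 3)*5 = 1*5 = 5)
Z = 1/92 (Z = 1/(87 + 5) = 1/92 ≈ 0.010870)
N(n) = 112/n (N(n) = -(-112)/n = 112/n)
p = 4325/92 (p = 1/92 + 47 = 4325/92 ≈ 47.011)
(N(-22) + p)**2 = (112/(-22) + 4325/92)**2 = (112*(-1/22) + 4325/92)**2 = (-56/11 + 4325/92)**2 = (42423/1012)**2 = 1799710929/1024144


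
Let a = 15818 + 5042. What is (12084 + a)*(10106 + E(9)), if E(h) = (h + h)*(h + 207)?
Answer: 461018336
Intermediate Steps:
a = 20860
E(h) = 2*h*(207 + h) (E(h) = (2*h)*(207 + h) = 2*h*(207 + h))
(12084 + a)*(10106 + E(9)) = (12084 + 20860)*(10106 + 2*9*(207 + 9)) = 32944*(10106 + 2*9*216) = 32944*(10106 + 3888) = 32944*13994 = 461018336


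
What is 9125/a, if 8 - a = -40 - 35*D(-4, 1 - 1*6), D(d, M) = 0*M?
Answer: 9125/48 ≈ 190.10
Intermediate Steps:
D(d, M) = 0
a = 48 (a = 8 - (-40 - 35*0) = 8 - (-40 + 0) = 8 - 1*(-40) = 8 + 40 = 48)
9125/a = 9125/48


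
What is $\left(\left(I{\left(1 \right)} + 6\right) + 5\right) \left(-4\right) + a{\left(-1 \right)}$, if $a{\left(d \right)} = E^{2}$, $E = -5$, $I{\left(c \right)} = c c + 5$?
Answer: $-43$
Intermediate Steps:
$I{\left(c \right)} = 5 + c^{2}$ ($I{\left(c \right)} = c^{2} + 5 = 5 + c^{2}$)
$a{\left(d \right)} = 25$ ($a{\left(d \right)} = \left(-5\right)^{2} = 25$)
$\left(\left(I{\left(1 \right)} + 6\right) + 5\right) \left(-4\right) + a{\left(-1 \right)} = \left(\left(\left(5 + 1^{2}\right) + 6\right) + 5\right) \left(-4\right) + 25 = \left(\left(\left(5 + 1\right) + 6\right) + 5\right) \left(-4\right) + 25 = \left(\left(6 + 6\right) + 5\right) \left(-4\right) + 25 = \left(12 + 5\right) \left(-4\right) + 25 = 17 \left(-4\right) + 25 = -68 + 25 = -43$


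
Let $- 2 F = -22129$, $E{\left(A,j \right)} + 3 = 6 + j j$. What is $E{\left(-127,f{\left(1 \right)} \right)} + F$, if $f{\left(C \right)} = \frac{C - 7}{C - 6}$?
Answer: $\frac{553447}{50} \approx 11069.0$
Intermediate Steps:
$f{\left(C \right)} = \frac{-7 + C}{-6 + C}$
$E{\left(A,j \right)} = 3 + j^{2}$ ($E{\left(A,j \right)} = -3 + \left(6 + j j\right) = -3 + \left(6 + j^{2}\right) = 3 + j^{2}$)
$F = \frac{22129}{2}$ ($F = \left(- \frac{1}{2}\right) \left(-22129\right) = \frac{22129}{2} \approx 11065.0$)
$E{\left(-127,f{\left(1 \right)} \right)} + F = \left(3 + \left(\frac{-7 + 1}{-6 + 1}\right)^{2}\right) + \frac{22129}{2} = \left(3 + \left(\frac{1}{-5} \left(-6\right)\right)^{2}\right) + \frac{22129}{2} = \left(3 + \left(\left(- \frac{1}{5}\right) \left(-6\right)\right)^{2}\right) + \frac{22129}{2} = \left(3 + \left(\frac{6}{5}\right)^{2}\right) + \frac{22129}{2} = \left(3 + \frac{36}{25}\right) + \frac{22129}{2} = \frac{111}{25} + \frac{22129}{2} = \frac{553447}{50}$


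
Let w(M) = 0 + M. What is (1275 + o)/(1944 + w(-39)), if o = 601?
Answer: 1876/1905 ≈ 0.98478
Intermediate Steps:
w(M) = M
(1275 + o)/(1944 + w(-39)) = (1275 + 601)/(1944 - 39) = 1876/1905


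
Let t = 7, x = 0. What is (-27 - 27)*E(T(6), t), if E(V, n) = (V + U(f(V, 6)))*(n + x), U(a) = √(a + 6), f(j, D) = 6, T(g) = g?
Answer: -2268 - 756*√3 ≈ -3577.4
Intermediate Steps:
U(a) = √(6 + a)
E(V, n) = n*(V + 2*√3) (E(V, n) = (V + √(6 + 6))*(n + 0) = (V + √12)*n = (V + 2*√3)*n = n*(V + 2*√3))
(-27 - 27)*E(T(6), t) = (-27 - 27)*(7*(6 + 2*√3)) = -54*(42 + 14*√3) = -2268 - 756*√3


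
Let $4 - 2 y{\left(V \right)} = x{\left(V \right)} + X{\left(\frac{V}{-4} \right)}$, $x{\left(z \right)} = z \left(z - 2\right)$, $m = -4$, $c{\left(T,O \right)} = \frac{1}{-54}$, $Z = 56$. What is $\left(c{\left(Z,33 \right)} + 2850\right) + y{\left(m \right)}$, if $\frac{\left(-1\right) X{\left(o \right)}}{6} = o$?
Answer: $\frac{153521}{54} \approx 2843.0$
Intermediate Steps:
$c{\left(T,O \right)} = - \frac{1}{54}$
$x{\left(z \right)} = z \left(-2 + z\right)$
$X{\left(o \right)} = - 6 o$
$y{\left(V \right)} = 2 - \frac{3 V}{4} - \frac{V \left(-2 + V\right)}{2}$ ($y{\left(V \right)} = 2 - \frac{V \left(-2 + V\right) - 6 \frac{V}{-4}}{2} = 2 - \frac{V \left(-2 + V\right) - 6 V \left(- \frac{1}{4}\right)}{2} = 2 - \frac{V \left(-2 + V\right) - 6 \left(- \frac{V}{4}\right)}{2} = 2 - \frac{V \left(-2 + V\right) + \frac{3 V}{2}}{2} = 2 - \frac{\frac{3 V}{2} + V \left(-2 + V\right)}{2} = 2 - \left(\frac{3 V}{4} + \frac{V \left(-2 + V\right)}{2}\right) = 2 - \frac{3 V}{4} - \frac{V \left(-2 + V\right)}{2}$)
$\left(c{\left(Z,33 \right)} + 2850\right) + y{\left(m \right)} = \left(- \frac{1}{54} + 2850\right) + \left(2 - \frac{\left(-4\right)^{2}}{2} + \frac{1}{4} \left(-4\right)\right) = \frac{153899}{54} - 7 = \frac{153521}{54}$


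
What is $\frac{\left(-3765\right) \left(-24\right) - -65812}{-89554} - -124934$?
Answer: $\frac{5594091632}{44777} \approx 1.2493 \cdot 10^{5}$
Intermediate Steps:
$\frac{\left(-3765\right) \left(-24\right) - -65812}{-89554} - -124934 = \left(90360 + 65812\right) \left(- \frac{1}{89554}\right) + 124934 = 156172 \left(- \frac{1}{89554}\right) + 124934 = - \frac{78086}{44777} + 124934 = \frac{5594091632}{44777}$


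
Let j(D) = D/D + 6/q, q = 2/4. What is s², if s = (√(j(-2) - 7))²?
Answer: 36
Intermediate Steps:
q = ½ (q = 2*(¼) = ½ ≈ 0.50000)
j(D) = 13 (j(D) = D/D + 6/(½) = 1 + 6*2 = 1 + 12 = 13)
s = 6 (s = (√(13 - 7))² = (√6)² = 6)
s² = 6² = 36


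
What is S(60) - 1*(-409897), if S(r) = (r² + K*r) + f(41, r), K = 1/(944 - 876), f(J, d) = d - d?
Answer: 7029464/17 ≈ 4.1350e+5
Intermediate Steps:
f(J, d) = 0
K = 1/68 ≈ 0.014706
S(r) = r² + r/68 (S(r) = (r² + r/68) + 0 = r² + r/68)
S(60) - 1*(-409897) = 60*(1/68 + 60) - 1*(-409897) = 60*(4081/68) + 409897 = 61215/17 + 409897 = 7029464/17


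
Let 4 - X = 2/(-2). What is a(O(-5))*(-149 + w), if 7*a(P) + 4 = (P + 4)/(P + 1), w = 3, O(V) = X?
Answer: 365/7 ≈ 52.143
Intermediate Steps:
X = 5 (X = 4 - 2/(-2) = 4 - 2*(-1)/2 = 4 - 1*(-1) = 4 + 1 = 5)
O(V) = 5
a(P) = -4/7 + (4 + P)/(7*(1 + P)) (a(P) = -4/7 + ((P + 4)/(P + 1))/7 = -4/7 + ((4 + P)/(1 + P))/7 = -4/7 + (4 + P)/(7*(1 + P)))
a(O(-5))*(-149 + w) = (-3*5/(7 + 7*5))*(-149 + 3) = -3*5/(7 + 35)*(-146) = -3*5/42*(-146) = -3*5*1/42*(-146) = -5/14*(-146) = 365/7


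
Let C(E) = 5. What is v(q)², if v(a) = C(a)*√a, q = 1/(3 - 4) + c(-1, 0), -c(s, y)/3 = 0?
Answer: -25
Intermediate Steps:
c(s, y) = 0 (c(s, y) = -3*0 = 0)
q = -1 (q = 1/(3 - 4) + 0 = 1/(-1) + 0 = -1 + 0 = -1)
v(a) = 5*√a
v(q)² = (5*√(-1))² = (5*I)² = -25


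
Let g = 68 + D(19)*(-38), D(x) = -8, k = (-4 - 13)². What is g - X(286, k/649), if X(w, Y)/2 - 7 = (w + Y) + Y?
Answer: -140042/649 ≈ -215.78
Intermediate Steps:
k = 289 (k = (-17)² = 289)
X(w, Y) = 14 + 2*w + 4*Y (X(w, Y) = 14 + 2*((w + Y) + Y) = 14 + 2*((Y + w) + Y) = 14 + 2*(w + 2*Y) = 14 + (2*w + 4*Y) = 14 + 2*w + 4*Y)
g = 372 (g = 68 - 8*(-38) = 68 + 304 = 372)
g - X(286, k/649) = 372 - (14 + 2*286 + 4*(289/649)) = 372 - (14 + 572 + 4*(289*(1/649))) = 372 - (14 + 572 + 4*(289/649)) = 372 - (14 + 572 + 1156/649) = 372 - 1*381470/649 = 372 - 381470/649 = -140042/649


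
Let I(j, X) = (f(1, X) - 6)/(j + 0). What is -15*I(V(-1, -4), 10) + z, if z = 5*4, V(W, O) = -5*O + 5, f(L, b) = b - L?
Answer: 91/5 ≈ 18.200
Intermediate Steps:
V(W, O) = 5 - 5*O
z = 20
I(j, X) = (-7 + X)/j (I(j, X) = ((X - 1*1) - 6)/(j + 0) = ((X - 1) - 6)/j = ((-1 + X) - 6)/j = (-7 + X)/j)
-15*I(V(-1, -4), 10) + z = -15*(-7 + 10)/(5 - 5*(-4)) + 20 = -15*3/(5 + 20) + 20 = -15*3/25 + 20 = -9/5 + 20 = 91/5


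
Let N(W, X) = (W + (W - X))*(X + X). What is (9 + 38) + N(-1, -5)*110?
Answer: -3253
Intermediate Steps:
N(W, X) = 2*X*(-X + 2*W) (N(W, X) = (-X + 2*W)*(2*X) = 2*X*(-X + 2*W))
(9 + 38) + N(-1, -5)*110 = (9 + 38) + (2*(-5)*(-1*(-5) + 2*(-1)))*110 = 47 + (2*(-5)*(5 - 2))*110 = 47 + (2*(-5)*3)*110 = 47 - 30*110 = 47 - 3300 = -3253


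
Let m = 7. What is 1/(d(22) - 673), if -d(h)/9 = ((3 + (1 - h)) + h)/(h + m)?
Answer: -29/19553 ≈ -0.0014831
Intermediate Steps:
d(h) = -36/(7 + h) (d(h) = -9*((3 + (1 - h)) + h)/(h + 7) = -9*((4 - h) + h)/(7 + h) = -36/(7 + h))
1/(d(22) - 673) = 1/(-36/(7 + 22) - 673) = 1/(-36/29 - 673) = 1/(-19553/29) = -29/19553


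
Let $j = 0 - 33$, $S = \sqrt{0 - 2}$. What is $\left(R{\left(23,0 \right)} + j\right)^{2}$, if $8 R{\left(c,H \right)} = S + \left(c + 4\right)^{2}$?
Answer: $\frac{\left(465 + i \sqrt{2}\right)^{2}}{64} \approx 3378.5 + 20.55 i$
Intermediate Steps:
$S = i \sqrt{2}$ ($S = \sqrt{-2} = i \sqrt{2} \approx 1.4142 i$)
$j = -33$ ($j = 0 - 33 = -33$)
$R{\left(c,H \right)} = \frac{\left(4 + c\right)^{2}}{8} + \frac{i \sqrt{2}}{8}$ ($R{\left(c,H \right)} = \frac{i \sqrt{2} + \left(c + 4\right)^{2}}{8} = \frac{i \sqrt{2} + \left(4 + c\right)^{2}}{8} = \frac{\left(4 + c\right)^{2} + i \sqrt{2}}{8} = \frac{\left(4 + c\right)^{2}}{8} + \frac{i \sqrt{2}}{8}$)
$\left(R{\left(23,0 \right)} + j\right)^{2} = \left(\left(\frac{\left(4 + 23\right)^{2}}{8} + \frac{i \sqrt{2}}{8}\right) - 33\right)^{2} = \left(\left(\frac{27^{2}}{8} + \frac{i \sqrt{2}}{8}\right) - 33\right)^{2} = \left(\left(\frac{1}{8} \cdot 729 + \frac{i \sqrt{2}}{8}\right) - 33\right)^{2} = \left(\left(\frac{729}{8} + \frac{i \sqrt{2}}{8}\right) - 33\right)^{2} = \left(\frac{465}{8} + \frac{i \sqrt{2}}{8}\right)^{2}$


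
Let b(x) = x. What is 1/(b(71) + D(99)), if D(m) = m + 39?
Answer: 1/209 ≈ 0.0047847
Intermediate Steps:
D(m) = 39 + m
1/(b(71) + D(99)) = 1/(71 + (39 + 99)) = 1/(71 + 138) = 1/209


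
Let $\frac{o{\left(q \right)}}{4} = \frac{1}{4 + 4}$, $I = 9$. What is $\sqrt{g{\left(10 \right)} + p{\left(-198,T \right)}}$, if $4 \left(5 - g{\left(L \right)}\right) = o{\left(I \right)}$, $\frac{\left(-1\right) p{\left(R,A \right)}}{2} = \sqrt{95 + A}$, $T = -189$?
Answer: $\frac{\sqrt{78 - 32 i \sqrt{94}}}{4} \approx 3.5263 - 2.7495 i$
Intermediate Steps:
$p{\left(R,A \right)} = - 2 \sqrt{95 + A}$
$o{\left(q \right)} = \frac{1}{2}$ ($o{\left(q \right)} = \frac{4}{4 + 4} = \frac{4}{8} = 4 \cdot \frac{1}{8} = \frac{1}{2}$)
$g{\left(L \right)} = \frac{39}{8}$ ($g{\left(L \right)} = 5 - \frac{1}{8} = \frac{39}{8}$)
$\sqrt{g{\left(10 \right)} + p{\left(-198,T \right)}} = \sqrt{\frac{39}{8} - 2 \sqrt{95 - 189}} = \sqrt{\frac{39}{8} - 2 \sqrt{-94}} = \sqrt{\frac{39}{8} - 2 i \sqrt{94}}$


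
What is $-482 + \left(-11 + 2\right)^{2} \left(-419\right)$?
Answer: $-34421$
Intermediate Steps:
$-482 + \left(-11 + 2\right)^{2} \left(-419\right) = -482 + \left(-9\right)^{2} \left(-419\right) = -482 + 81 \left(-419\right) = -482 - 33939 = -34421$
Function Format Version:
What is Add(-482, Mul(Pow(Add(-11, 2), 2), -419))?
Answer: -34421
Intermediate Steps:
Add(-482, Mul(Pow(Add(-11, 2), 2), -419)) = Add(-482, Mul(Pow(-9, 2), -419)) = Add(-482, Mul(81, -419)) = Add(-482, -33939) = -34421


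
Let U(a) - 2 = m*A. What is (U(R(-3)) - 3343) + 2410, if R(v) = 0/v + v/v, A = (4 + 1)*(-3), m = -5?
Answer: -856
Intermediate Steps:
A = -15 (A = 5*(-3) = -15)
R(v) = 1 (R(v) = 0 + 1 = 1)
U(a) = 77 (U(a) = 2 - 5*(-15) = 2 + 75 = 77)
(U(R(-3)) - 3343) + 2410 = (77 - 3343) + 2410 = -3266 + 2410 = -856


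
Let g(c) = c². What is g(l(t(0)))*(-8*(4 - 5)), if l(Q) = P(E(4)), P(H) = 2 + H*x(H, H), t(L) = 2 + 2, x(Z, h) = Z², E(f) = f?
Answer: 34848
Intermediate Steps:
t(L) = 4
P(H) = 2 + H³ (P(H) = 2 + H*H² = 2 + H³)
l(Q) = 66 (l(Q) = 2 + 4³ = 2 + 64 = 66)
g(l(t(0)))*(-8*(4 - 5)) = 66²*(-8*(4 - 5)) = 4356*(-8*(-1)) = 4356*8 = 34848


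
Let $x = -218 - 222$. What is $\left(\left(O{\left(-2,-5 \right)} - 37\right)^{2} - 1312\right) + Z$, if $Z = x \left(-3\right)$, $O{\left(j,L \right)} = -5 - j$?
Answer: $1608$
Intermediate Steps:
$x = -440$ ($x = -218 - 222 = -440$)
$Z = 1320$ ($Z = \left(-440\right) \left(-3\right) = 1320$)
$\left(\left(O{\left(-2,-5 \right)} - 37\right)^{2} - 1312\right) + Z = \left(\left(\left(-5 - -2\right) - 37\right)^{2} - 1312\right) + 1320 = \left(\left(\left(-5 + 2\right) - 37\right)^{2} - 1312\right) + 1320 = \left(\left(-3 - 37\right)^{2} - 1312\right) + 1320 = \left(\left(-40\right)^{2} - 1312\right) + 1320 = \left(1600 - 1312\right) + 1320 = 288 + 1320 = 1608$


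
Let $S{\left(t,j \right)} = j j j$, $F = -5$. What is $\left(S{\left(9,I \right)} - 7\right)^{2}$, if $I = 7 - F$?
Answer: $2961841$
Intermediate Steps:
$I = 12$ ($I = 7 - -5 = 7 + 5 = 12$)
$S{\left(t,j \right)} = j^{3}$ ($S{\left(t,j \right)} = j^{2} j = j^{3}$)
$\left(S{\left(9,I \right)} - 7\right)^{2} = \left(12^{3} - 7\right)^{2} = \left(1728 - 7\right)^{2} = 1721^{2} = 2961841$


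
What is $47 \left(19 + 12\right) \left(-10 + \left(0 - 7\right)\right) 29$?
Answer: $-718301$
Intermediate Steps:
$47 \left(19 + 12\right) \left(-10 + \left(0 - 7\right)\right) 29 = 47 \cdot 31 \left(-10 - 7\right) 29 = 47 \cdot 31 \left(-17\right) 29 = 47 \left(-527\right) 29 = \left(-24769\right) 29 = -718301$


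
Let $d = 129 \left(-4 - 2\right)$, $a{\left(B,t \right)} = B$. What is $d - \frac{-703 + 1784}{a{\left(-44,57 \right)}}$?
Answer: $- \frac{32975}{44} \approx -749.43$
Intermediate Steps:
$d = -774$ ($d = 129 \left(-4 - 2\right) = 129 \left(-6\right) = -774$)
$d - \frac{-703 + 1784}{a{\left(-44,57 \right)}} = -774 - \frac{-703 + 1784}{-44} = -774 - 1081 \left(- \frac{1}{44}\right) = -774 - - \frac{1081}{44} = -774 + \frac{1081}{44} = - \frac{32975}{44}$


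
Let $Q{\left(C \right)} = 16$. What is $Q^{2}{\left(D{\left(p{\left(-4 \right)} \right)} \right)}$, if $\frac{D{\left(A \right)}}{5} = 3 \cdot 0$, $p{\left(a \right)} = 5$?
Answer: $256$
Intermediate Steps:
$D{\left(A \right)} = 0$ ($D{\left(A \right)} = 5 \cdot 3 \cdot 0 = 5 \cdot 0 = 0$)
$Q^{2}{\left(D{\left(p{\left(-4 \right)} \right)} \right)} = 16^{2} = 256$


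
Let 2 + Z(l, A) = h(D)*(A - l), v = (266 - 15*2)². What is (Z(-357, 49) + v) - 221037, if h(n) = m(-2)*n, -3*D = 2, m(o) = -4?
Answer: -492781/3 ≈ -1.6426e+5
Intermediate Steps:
D = -⅔ (D = -⅓*2 = -⅔ ≈ -0.66667)
h(n) = -4*n
v = 55696 (v = (266 - 30)² = 236² = 55696)
Z(l, A) = -2 - 8*l/3 + 8*A/3 (Z(l, A) = -2 + (-4*(-⅔))*(A - l) = -2 + 8*(A - l)/3 = -2 + (-8*l/3 + 8*A/3) = -2 - 8*l/3 + 8*A/3)
(Z(-357, 49) + v) - 221037 = ((-2 - 8/3*(-357) + (8/3)*49) + 55696) - 221037 = ((-2 + 952 + 392/3) + 55696) - 221037 = (3242/3 + 55696) - 221037 = 170330/3 - 221037 = -492781/3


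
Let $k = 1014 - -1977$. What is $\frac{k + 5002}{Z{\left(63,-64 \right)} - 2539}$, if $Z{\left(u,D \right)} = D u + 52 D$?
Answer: $- \frac{7993}{9899} \approx -0.80746$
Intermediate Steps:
$k = 2991$ ($k = 1014 + 1977 = 2991$)
$Z{\left(u,D \right)} = 52 D + D u$
$\frac{k + 5002}{Z{\left(63,-64 \right)} - 2539} = \frac{2991 + 5002}{- 64 \left(52 + 63\right) - 2539} = \frac{7993}{\left(-64\right) 115 - 2539} = \frac{7993}{-7360 - 2539} = \frac{7993}{-9899} = 7993 \left(- \frac{1}{9899}\right) = - \frac{7993}{9899}$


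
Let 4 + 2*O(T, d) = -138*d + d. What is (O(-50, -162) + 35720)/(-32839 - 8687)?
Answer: -15605/13842 ≈ -1.1274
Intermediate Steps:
O(T, d) = -2 - 137*d/2 (O(T, d) = -2 + (-138*d + d)/2 = -2 + (-137*d)/2 = -2 - 137*d/2)
(O(-50, -162) + 35720)/(-32839 - 8687) = ((-2 - 137/2*(-162)) + 35720)/(-32839 - 8687) = ((-2 + 11097) + 35720)/(-41526) = (11095 + 35720)*(-1/41526) = 46815*(-1/41526) = -15605/13842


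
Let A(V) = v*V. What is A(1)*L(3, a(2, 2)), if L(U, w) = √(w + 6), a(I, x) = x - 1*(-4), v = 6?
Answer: 12*√3 ≈ 20.785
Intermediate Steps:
A(V) = 6*V
a(I, x) = 4 + x (a(I, x) = x + 4 = 4 + x)
L(U, w) = √(6 + w)
A(1)*L(3, a(2, 2)) = (6*1)*√(6 + (4 + 2)) = 6*√(6 + 6) = 6*√12 = 6*(2*√3) = 12*√3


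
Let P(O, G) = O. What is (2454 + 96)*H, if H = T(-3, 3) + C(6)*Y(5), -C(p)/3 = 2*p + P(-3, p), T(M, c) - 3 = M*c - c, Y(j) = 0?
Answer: -22950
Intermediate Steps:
T(M, c) = 3 - c + M*c (T(M, c) = 3 + (M*c - c) = 3 + (-c + M*c) = 3 - c + M*c)
C(p) = 9 - 6*p (C(p) = -3*(2*p - 3) = -3*(-3 + 2*p) = 9 - 6*p)
H = -9 (H = (3 - 1*3 - 3*3) + (9 - 6*6)*0 = (3 - 3 - 9) + (9 - 36)*0 = -9 - 27*0 = -9 + 0 = -9)
(2454 + 96)*H = (2454 + 96)*(-9) = 2550*(-9) = -22950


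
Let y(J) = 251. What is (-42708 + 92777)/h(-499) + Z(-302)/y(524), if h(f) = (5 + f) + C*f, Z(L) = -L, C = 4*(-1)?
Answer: 13020923/377002 ≈ 34.538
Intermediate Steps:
C = -4
h(f) = 5 - 3*f (h(f) = (5 + f) - 4*f = 5 - 3*f)
(-42708 + 92777)/h(-499) + Z(-302)/y(524) = (-42708 + 92777)/(5 - 3*(-499)) - 1*(-302)/251 = 50069/(5 + 1497) + 302*(1/251) = 50069/1502 + 302/251 = 13020923/377002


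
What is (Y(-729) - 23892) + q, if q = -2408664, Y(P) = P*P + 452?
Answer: -1900663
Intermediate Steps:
Y(P) = 452 + P² (Y(P) = P² + 452 = 452 + P²)
(Y(-729) - 23892) + q = ((452 + (-729)²) - 23892) - 2408664 = ((452 + 531441) - 23892) - 2408664 = (531893 - 23892) - 2408664 = 508001 - 2408664 = -1900663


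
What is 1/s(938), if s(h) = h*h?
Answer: 1/879844 ≈ 1.1366e-6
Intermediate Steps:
s(h) = h²
1/s(938) = 1/(938²) = 1/879844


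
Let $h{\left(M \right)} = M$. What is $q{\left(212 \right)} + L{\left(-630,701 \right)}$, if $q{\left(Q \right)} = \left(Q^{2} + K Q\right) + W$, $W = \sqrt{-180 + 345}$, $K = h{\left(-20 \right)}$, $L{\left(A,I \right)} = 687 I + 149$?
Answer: $522440 + \sqrt{165} \approx 5.2245 \cdot 10^{5}$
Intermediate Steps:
$L{\left(A,I \right)} = 149 + 687 I$
$K = -20$
$W = \sqrt{165} \approx 12.845$
$q{\left(Q \right)} = \sqrt{165} + Q^{2} - 20 Q$ ($q{\left(Q \right)} = \left(Q^{2} - 20 Q\right) + \sqrt{165} = \sqrt{165} + Q^{2} - 20 Q$)
$q{\left(212 \right)} + L{\left(-630,701 \right)} = \left(\sqrt{165} + 212^{2} - 4240\right) + \left(149 + 687 \cdot 701\right) = \left(\sqrt{165} + 44944 - 4240\right) + \left(149 + 481587\right) = \left(40704 + \sqrt{165}\right) + 481736 = 522440 + \sqrt{165}$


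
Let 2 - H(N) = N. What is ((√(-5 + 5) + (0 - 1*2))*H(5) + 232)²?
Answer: 56644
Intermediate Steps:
H(N) = 2 - N
((√(-5 + 5) + (0 - 1*2))*H(5) + 232)² = ((√(-5 + 5) + (0 - 1*2))*(2 - 1*5) + 232)² = ((√0 + (0 - 2))*(2 - 5) + 232)² = ((0 - 2)*(-3) + 232)² = (-2*(-3) + 232)² = (6 + 232)² = 238² = 56644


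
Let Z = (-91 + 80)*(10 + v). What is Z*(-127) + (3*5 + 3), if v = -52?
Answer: -58656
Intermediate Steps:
Z = 462 (Z = (-91 + 80)*(10 - 52) = -11*(-42) = 462)
Z*(-127) + (3*5 + 3) = 462*(-127) + (3*5 + 3) = -58674 + (15 + 3) = -58674 + 18 = -58656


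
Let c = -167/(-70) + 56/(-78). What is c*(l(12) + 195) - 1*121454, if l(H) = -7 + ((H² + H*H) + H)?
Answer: -164673778/1365 ≈ -1.2064e+5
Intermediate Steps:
l(H) = -7 + H + 2*H² (l(H) = -7 + ((H² + H²) + H) = -7 + (2*H² + H) = -7 + (H + 2*H²) = -7 + H + 2*H²)
c = 4553/2730 (c = -167*(-1/70) + 56*(-1/78) = 167/70 - 28/39 = 4553/2730 ≈ 1.6678)
c*(l(12) + 195) - 1*121454 = 4553*((-7 + 12 + 2*12²) + 195)/2730 - 1*121454 = 4553*((-7 + 12 + 2*144) + 195)/2730 - 121454 = 4553*((-7 + 12 + 288) + 195)/2730 - 121454 = 4553*(293 + 195)/2730 - 121454 = (4553/2730)*488 - 121454 = 1110932/1365 - 121454 = -164673778/1365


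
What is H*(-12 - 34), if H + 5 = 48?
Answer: -1978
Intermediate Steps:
H = 43 (H = -5 + 48 = 43)
H*(-12 - 34) = 43*(-12 - 34) = 43*(-46) = -1978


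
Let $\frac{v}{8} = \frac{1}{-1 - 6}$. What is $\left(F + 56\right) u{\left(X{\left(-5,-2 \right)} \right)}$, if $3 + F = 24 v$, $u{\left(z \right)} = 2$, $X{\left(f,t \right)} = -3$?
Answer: $\frac{358}{7} \approx 51.143$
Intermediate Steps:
$v = - \frac{8}{7}$ ($v = \frac{8}{-1 - 6} = \frac{8}{-7} = 8 \left(- \frac{1}{7}\right) = - \frac{8}{7} \approx -1.1429$)
$F = - \frac{213}{7}$ ($F = -3 + 24 \left(- \frac{8}{7}\right) = -3 - \frac{192}{7} = - \frac{213}{7} \approx -30.429$)
$\left(F + 56\right) u{\left(X{\left(-5,-2 \right)} \right)} = \left(- \frac{213}{7} + 56\right) 2 = \frac{179}{7} \cdot 2 = \frac{358}{7}$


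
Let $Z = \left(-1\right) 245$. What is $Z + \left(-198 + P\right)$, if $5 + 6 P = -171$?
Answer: $- \frac{1417}{3} \approx -472.33$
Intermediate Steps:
$P = - \frac{88}{3}$ ($P = - \frac{5}{6} + \frac{1}{6} \left(-171\right) = - \frac{5}{6} - \frac{57}{2} = - \frac{88}{3} \approx -29.333$)
$Z = -245$
$Z + \left(-198 + P\right) = -245 - \frac{682}{3} = - \frac{1417}{3}$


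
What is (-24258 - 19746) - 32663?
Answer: -76667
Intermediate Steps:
(-24258 - 19746) - 32663 = -44004 - 32663 = -76667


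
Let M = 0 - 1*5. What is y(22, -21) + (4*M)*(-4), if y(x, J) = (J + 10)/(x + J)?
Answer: 69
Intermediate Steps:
y(x, J) = (10 + J)/(J + x)
M = -5 (M = 0 - 5 = -5)
y(22, -21) + (4*M)*(-4) = (10 - 21)/(-21 + 22) + (4*(-5))*(-4) = -11/1 - 20*(-4) = 1*(-11) + 80 = -11 + 80 = 69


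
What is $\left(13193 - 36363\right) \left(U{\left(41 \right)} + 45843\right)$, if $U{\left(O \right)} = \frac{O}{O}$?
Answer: $-1062205480$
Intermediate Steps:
$U{\left(O \right)} = 1$
$\left(13193 - 36363\right) \left(U{\left(41 \right)} + 45843\right) = \left(13193 - 36363\right) \left(1 + 45843\right) = \left(-23170\right) 45844 = -1062205480$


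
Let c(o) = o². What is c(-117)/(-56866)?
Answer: -13689/56866 ≈ -0.24072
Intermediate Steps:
c(-117)/(-56866) = (-117)²/(-56866) = 13689*(-1/56866) = -13689/56866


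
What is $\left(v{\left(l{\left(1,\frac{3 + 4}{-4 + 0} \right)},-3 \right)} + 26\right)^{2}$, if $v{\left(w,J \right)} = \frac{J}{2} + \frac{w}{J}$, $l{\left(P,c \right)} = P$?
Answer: $\frac{21025}{36} \approx 584.03$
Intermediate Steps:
$v{\left(w,J \right)} = \frac{J}{2} + \frac{w}{J}$ ($v{\left(w,J \right)} = J \frac{1}{2} + \frac{w}{J} = \frac{J}{2} + \frac{w}{J}$)
$\left(v{\left(l{\left(1,\frac{3 + 4}{-4 + 0} \right)},-3 \right)} + 26\right)^{2} = \left(\left(\frac{1}{2} \left(-3\right) + 1 \frac{1}{-3}\right) + 26\right)^{2} = \left(\left(- \frac{3}{2} + 1 \left(- \frac{1}{3}\right)\right) + 26\right)^{2} = \left(\left(- \frac{3}{2} - \frac{1}{3}\right) + 26\right)^{2} = \left(- \frac{11}{6} + 26\right)^{2} = \left(\frac{145}{6}\right)^{2} = \frac{21025}{36}$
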